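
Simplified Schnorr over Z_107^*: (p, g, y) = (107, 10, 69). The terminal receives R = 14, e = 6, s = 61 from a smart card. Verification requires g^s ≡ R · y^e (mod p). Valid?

no

g^s mod p:
Squares mod 107: 10^1≡10, 10^2≡100, 10^4≡49, 10^8≡47, 10^16≡69, 10^32≡53
61 = 32 + 16 + 8 + 4 + 1, so 10^61 ≡ 53·69·47·49·10 ≡ 47 (mod 107)
R · y^e mod p:
Squares mod 107: 69^1≡69, 69^2≡53, 69^4≡27
6 = 4 + 2, so 69^6 ≡ 27·53 ≡ 40 (mod 107)
14·40 = 560 ≡ 25 (mod 107)
47 ≠ 25; the check fails.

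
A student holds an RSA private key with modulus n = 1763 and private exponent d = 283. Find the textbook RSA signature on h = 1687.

1528

h^2 ≡ 1687^2 = 2845969 ≡ 487
h^4 ≡ 487^2 = 237169 ≡ 927
h^8 ≡ 927^2 = 859329 ≡ 748
h^16 ≡ 748^2 = 559504 ≡ 633
h^32 ≡ 633^2 = 400689 ≡ 488
h^64 ≡ 488^2 = 238144 ≡ 139
h^128 ≡ 139^2 = 19321 ≡ 1691
h^256 ≡ 1691^2 = 2859481 ≡ 1658
283 = 256 + 16 + 8 + 2 + 1, so h^283 ≡ 1658·633·748·487·1687 ≡ 1528 (mod 1763)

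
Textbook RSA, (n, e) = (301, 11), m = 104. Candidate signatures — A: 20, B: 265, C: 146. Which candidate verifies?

Candidate A: Squares mod 301: 20^1≡20, 20^2≡99, 20^4≡169, 20^8≡267; 11 = 8 + 2 + 1, so 20^11 ≡ 267·99·20 ≡ 104 (mod 301)
  → matches m = 104
Candidate B: Squares mod 301: 265^1≡265, 265^2≡92, 265^4≡36, 265^8≡92; 11 = 8 + 2 + 1, so 265^11 ≡ 92·92·265 ≡ 209 (mod 301)
Candidate C: Squares mod 301: 146^1≡146, 146^2≡246, 146^4≡15, 146^8≡225; 11 = 8 + 2 + 1, so 146^11 ≡ 225·246·146 ≡ 153 (mod 301)

A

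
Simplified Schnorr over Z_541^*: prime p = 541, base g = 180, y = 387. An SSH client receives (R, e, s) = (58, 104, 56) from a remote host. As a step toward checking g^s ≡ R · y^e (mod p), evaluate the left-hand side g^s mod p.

Squares mod 541: 180^1≡180, 180^2≡481, 180^4≡354, 180^8≡345, 180^16≡5, 180^32≡25
56 = 32 + 16 + 8, so 180^56 ≡ 25·5·345 ≡ 386 (mod 541)

386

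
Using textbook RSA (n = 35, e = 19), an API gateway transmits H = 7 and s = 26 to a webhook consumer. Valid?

no

s^2 ≡ 26^2 = 676 ≡ 11
s^4 ≡ 11^2 = 121 ≡ 16
s^8 ≡ 16^2 = 256 ≡ 11
s^16 ≡ 11^2 = 121 ≡ 16
19 = 16 + 2 + 1, so s^19 ≡ 16·11·26 ≡ 26 (mod 35)
s^19 mod 35 = 26, but H = 7.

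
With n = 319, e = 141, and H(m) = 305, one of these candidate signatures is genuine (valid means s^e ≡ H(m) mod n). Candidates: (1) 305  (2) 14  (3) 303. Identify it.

1

Candidate 1: Squares mod 319: 305^1≡305, 305^2≡196, 305^4≡136, 305^8≡313, 305^16≡36, 305^32≡20, 305^64≡81, 305^128≡181; 141 = 128 + 8 + 4 + 1, so 305^141 ≡ 181·313·136·305 ≡ 305 (mod 319)
  → matches H(m) = 305
Candidate 2: Squares mod 319: 14^1≡14, 14^2≡196, 14^4≡136, 14^8≡313, 14^16≡36, 14^32≡20, 14^64≡81, 14^128≡181; 141 = 128 + 8 + 4 + 1, so 14^141 ≡ 181·313·136·14 ≡ 14 (mod 319)
Candidate 3: Squares mod 319: 303^1≡303, 303^2≡256, 303^4≡141, 303^8≡103, 303^16≡82, 303^32≡25, 303^64≡306, 303^128≡169; 141 = 128 + 8 + 4 + 1, so 303^141 ≡ 169·103·141·303 ≡ 303 (mod 319)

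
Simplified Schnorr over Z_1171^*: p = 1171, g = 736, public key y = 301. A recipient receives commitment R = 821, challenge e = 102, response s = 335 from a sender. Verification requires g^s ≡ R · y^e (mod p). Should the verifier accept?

g^s mod p:
736^2 = 541696 ≡ 694
736^4 ≡ 694^2 = 481636 ≡ 355
736^8 ≡ 355^2 = 126025 ≡ 728
736^16 ≡ 728^2 = 529984 ≡ 692
736^32 ≡ 692^2 = 478864 ≡ 1096
736^64 ≡ 1096^2 = 1201216 ≡ 941
736^128 ≡ 941^2 = 885481 ≡ 205
736^256 ≡ 205^2 = 42025 ≡ 1040
335 = 256 + 64 + 8 + 4 + 2 + 1, so 736^335 ≡ 1040·941·728·355·694·736 ≡ 1103 (mod 1171)
R · y^e mod p:
301^2 = 90601 ≡ 434
301^4 ≡ 434^2 = 188356 ≡ 996
301^8 ≡ 996^2 = 992016 ≡ 179
301^16 ≡ 179^2 = 32041 ≡ 424
301^32 ≡ 424^2 = 179776 ≡ 613
301^64 ≡ 613^2 = 375769 ≡ 1049
102 = 64 + 32 + 4 + 2, so 301^102 ≡ 1049·613·996·434 ≡ 308 (mod 1171)
821·308 = 252868 ≡ 1103 (mod 1171)
1103 ≡ 1103 (mod 1171); signature holds.

accept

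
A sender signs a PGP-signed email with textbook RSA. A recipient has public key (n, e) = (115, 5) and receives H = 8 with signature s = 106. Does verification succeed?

fails

Squares mod 115: s^1≡106, s^2≡81, s^4≡6
5 = 4 + 1, so s^5 ≡ 6·106 ≡ 61 (mod 115)
s^5 mod 115 = 61, but H = 8.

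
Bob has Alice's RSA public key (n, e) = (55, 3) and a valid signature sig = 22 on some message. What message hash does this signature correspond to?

33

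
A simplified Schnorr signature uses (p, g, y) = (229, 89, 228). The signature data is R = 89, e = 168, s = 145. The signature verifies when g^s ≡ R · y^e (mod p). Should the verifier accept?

accept

g^s mod p:
Squares mod 229: 89^1≡89, 89^2≡135, 89^4≡134, 89^8≡94, 89^16≡134, 89^32≡94, 89^64≡134, 89^128≡94
145 = 128 + 16 + 1, so 89^145 ≡ 94·134·89 ≡ 89 (mod 229)
R · y^e mod p:
Squares mod 229: 228^1≡228, 228^2≡1, 228^4≡1, 228^8≡1, 228^16≡1, 228^32≡1, 228^64≡1, 228^128≡1
168 = 128 + 32 + 8, so 228^168 ≡ 1·1·1 ≡ 1 (mod 229)
89·1 = 89 ≡ 89 (mod 229)
89 ≡ 89 (mod 229); signature holds.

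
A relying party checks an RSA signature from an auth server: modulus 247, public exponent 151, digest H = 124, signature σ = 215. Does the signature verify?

does not verify

σ^2 ≡ 215^2 = 46225 ≡ 36
σ^4 ≡ 36^2 = 1296 ≡ 61
σ^8 ≡ 61^2 = 3721 ≡ 16
σ^16 ≡ 16^2 = 256 ≡ 9
σ^32 ≡ 9^2 = 81
σ^64 ≡ 81^2 = 6561 ≡ 139
σ^128 ≡ 139^2 = 19321 ≡ 55
151 = 128 + 16 + 4 + 2 + 1, so σ^151 ≡ 55·9·61·36·215 ≡ 123 (mod 247)
The recovered value 123 does not match the digest 124.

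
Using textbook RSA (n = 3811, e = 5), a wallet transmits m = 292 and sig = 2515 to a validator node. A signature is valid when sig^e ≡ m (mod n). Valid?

Squares mod 3811: sig^1≡2515, sig^2≡2776, sig^4≡334
5 = 4 + 1, so sig^5 ≡ 334·2515 ≡ 1590 (mod 3811)
1590 ≠ 292, so verification fails.

no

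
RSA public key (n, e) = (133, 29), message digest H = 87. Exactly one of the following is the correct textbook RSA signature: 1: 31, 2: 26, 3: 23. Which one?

2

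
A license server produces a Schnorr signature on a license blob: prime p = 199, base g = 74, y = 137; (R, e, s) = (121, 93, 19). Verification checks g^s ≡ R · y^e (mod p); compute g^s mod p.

136

74^2 = 5476 ≡ 103
74^4 ≡ 103^2 = 10609 ≡ 62
74^8 ≡ 62^2 = 3844 ≡ 63
74^16 ≡ 63^2 = 3969 ≡ 188
19 = 16 + 2 + 1, so 74^19 ≡ 188·103·74 ≡ 136 (mod 199)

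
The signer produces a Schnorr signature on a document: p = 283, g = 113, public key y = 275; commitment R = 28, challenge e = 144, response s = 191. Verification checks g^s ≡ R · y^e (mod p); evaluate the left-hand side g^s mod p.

97

113^191 mod 283 = 97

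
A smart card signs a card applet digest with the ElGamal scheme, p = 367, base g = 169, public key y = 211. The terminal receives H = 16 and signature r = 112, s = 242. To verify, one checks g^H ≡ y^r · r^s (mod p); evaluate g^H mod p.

66

169^2 = 28561 ≡ 302
169^4 ≡ 302^2 = 91204 ≡ 188
169^8 ≡ 188^2 = 35344 ≡ 112
169^16 ≡ 112^2 = 12544 ≡ 66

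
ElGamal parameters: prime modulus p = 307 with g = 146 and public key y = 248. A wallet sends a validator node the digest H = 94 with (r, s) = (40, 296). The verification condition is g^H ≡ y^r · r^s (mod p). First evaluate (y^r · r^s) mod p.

Squares mod 307: 248^1≡248, 248^2≡104, 248^4≡71, 248^8≡129, 248^16≡63, 248^32≡285
40 = 32 + 8, so 248^40 ≡ 285·129 ≡ 232 (mod 307)
Squares mod 307: 40^1≡40, 40^2≡65, 40^4≡234, 40^8≡110, 40^16≡127, 40^32≡165, 40^64≡209, 40^128≡87, 40^256≡201
296 = 256 + 32 + 8, so 40^296 ≡ 201·165·110 ≡ 69 (mod 307)
y^r · r^s ≡ 232·69 = 16008 ≡ 44 (mod 307)

44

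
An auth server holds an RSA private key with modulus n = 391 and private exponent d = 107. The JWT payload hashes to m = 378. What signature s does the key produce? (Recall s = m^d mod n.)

251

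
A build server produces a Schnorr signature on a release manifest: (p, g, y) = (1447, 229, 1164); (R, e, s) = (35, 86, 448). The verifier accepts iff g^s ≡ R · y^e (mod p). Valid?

g^s mod p:
Squares mod 1447: 229^1≡229, 229^2≡349, 229^4≡253, 229^8≡341, 229^16≡521, 229^32≡852, 229^64≡957, 229^128≡1345, 229^256≡275
448 = 256 + 128 + 64, so 229^448 ≡ 275·1345·957 ≡ 894 (mod 1447)
R · y^e mod p:
Squares mod 1447: 1164^1≡1164, 1164^2≡504, 1164^4≡791, 1164^8≡577, 1164^16≡119, 1164^32≡1138, 1164^64≡1426
86 = 64 + 16 + 4 + 2, so 1164^86 ≡ 1426·119·791·504 ≡ 1058 (mod 1447)
35·1058 = 37030 ≡ 855 (mod 1447)
894 ≠ 855; the check fails.

no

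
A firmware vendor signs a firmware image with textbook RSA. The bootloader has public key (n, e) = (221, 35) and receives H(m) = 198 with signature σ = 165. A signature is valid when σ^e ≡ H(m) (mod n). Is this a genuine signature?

genuine

σ^35 mod 221 = 198
198 = H(m), so the signature checks out.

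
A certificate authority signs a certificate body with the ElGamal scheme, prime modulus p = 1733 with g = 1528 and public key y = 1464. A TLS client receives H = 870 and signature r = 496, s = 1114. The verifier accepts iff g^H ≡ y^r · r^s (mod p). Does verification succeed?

Left side g^H mod p:
1528^2 = 2334784 ≡ 433
1528^4 ≡ 433^2 = 187489 ≡ 325
1528^8 ≡ 325^2 = 105625 ≡ 1645
1528^16 ≡ 1645^2 = 2706025 ≡ 812
1528^32 ≡ 812^2 = 659344 ≡ 804
1528^64 ≡ 804^2 = 646416 ≡ 7
1528^128 ≡ 7^2 = 49
1528^256 ≡ 49^2 = 2401 ≡ 668
1528^512 ≡ 668^2 = 446224 ≡ 843
870 = 512 + 256 + 64 + 32 + 4 + 2, so 1528^870 ≡ 843·668·7·804·325·433 ≡ 325 (mod 1733)
Right side y^r · r^s mod p:
1464^2 = 2143296 ≡ 1308
1464^4 ≡ 1308^2 = 1710864 ≡ 393
1464^8 ≡ 393^2 = 154449 ≡ 212
1464^16 ≡ 212^2 = 44944 ≡ 1619
1464^32 ≡ 1619^2 = 2621161 ≡ 865
1464^64 ≡ 865^2 = 748225 ≡ 1302
1464^128 ≡ 1302^2 = 1695204 ≡ 330
1464^256 ≡ 330^2 = 108900 ≡ 1454
496 = 256 + 128 + 64 + 32 + 16, so 1464^496 ≡ 1454·330·1302·865·1619 ≡ 1187 (mod 1733)
496^2 = 246016 ≡ 1663
496^4 ≡ 1663^2 = 2765569 ≡ 1434
496^8 ≡ 1434^2 = 2056356 ≡ 1018
496^16 ≡ 1018^2 = 1036324 ≡ 1723
496^32 ≡ 1723^2 = 2968729 ≡ 100
496^64 ≡ 100^2 = 10000 ≡ 1335
496^128 ≡ 1335^2 = 1782225 ≡ 701
496^256 ≡ 701^2 = 491401 ≡ 962
496^512 ≡ 962^2 = 925444 ≡ 22
496^1024 ≡ 22^2 = 484
1114 = 1024 + 64 + 16 + 8 + 2, so 496^1114 ≡ 484·1335·1723·1018·1663 ≡ 1196 (mod 1733)
1187·1196 = 1419652 ≡ 325 (mod 1733)
325 ≡ 325 (mod 1733), so the signature is genuine.

passes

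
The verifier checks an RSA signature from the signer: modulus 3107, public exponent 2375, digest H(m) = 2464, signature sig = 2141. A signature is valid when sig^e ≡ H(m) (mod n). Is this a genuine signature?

forged

sig^2 ≡ 2141^2 = 4583881 ≡ 1056
sig^4 ≡ 1056^2 = 1115136 ≡ 2830
sig^8 ≡ 2830^2 = 8008900 ≡ 2161
sig^16 ≡ 2161^2 = 4669921 ≡ 100
sig^32 ≡ 100^2 = 10000 ≡ 679
sig^64 ≡ 679^2 = 461041 ≡ 1205
sig^128 ≡ 1205^2 = 1452025 ≡ 1056
sig^256 ≡ 1056^2 = 1115136 ≡ 2830
sig^512 ≡ 2830^2 = 8008900 ≡ 2161
sig^1024 ≡ 2161^2 = 4669921 ≡ 100
sig^2048 ≡ 100^2 = 10000 ≡ 679
2375 = 2048 + 256 + 64 + 4 + 2 + 1, so sig^2375 ≡ 679·2830·1205·2830·1056·2141 ≡ 1095 (mod 3107)
1095 ≠ 2464, so verification fails.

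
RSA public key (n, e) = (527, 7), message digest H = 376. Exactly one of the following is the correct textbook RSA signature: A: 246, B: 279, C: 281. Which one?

Candidate A: Squares mod 527: 246^1≡246, 246^2≡438, 246^4≡16; 7 = 4 + 2 + 1, so 246^7 ≡ 16·438·246 ≡ 151 (mod 527)
Candidate B: Squares mod 527: 279^1≡279, 279^2≡372, 279^4≡310; 7 = 4 + 2 + 1, so 279^7 ≡ 310·372·279 ≡ 403 (mod 527)
Candidate C: Squares mod 527: 281^1≡281, 281^2≡438, 281^4≡16; 7 = 4 + 2 + 1, so 281^7 ≡ 16·438·281 ≡ 376 (mod 527)
  → matches H = 376

C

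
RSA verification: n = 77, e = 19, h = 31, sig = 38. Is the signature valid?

valid

sig^19 mod 77 = 31
sig^19 mod 77 = 31 matches h.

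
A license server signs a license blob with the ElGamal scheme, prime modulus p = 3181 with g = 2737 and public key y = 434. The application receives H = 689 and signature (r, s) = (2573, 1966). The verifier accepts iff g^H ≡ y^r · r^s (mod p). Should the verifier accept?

accept

Left side g^H mod p:
2737^2 = 7491169 ≡ 3095
2737^4 ≡ 3095^2 = 9579025 ≡ 1034
2737^8 ≡ 1034^2 = 1069156 ≡ 340
2737^16 ≡ 340^2 = 115600 ≡ 1084
2737^32 ≡ 1084^2 = 1175056 ≡ 1267
2737^64 ≡ 1267^2 = 1605289 ≡ 2065
2737^128 ≡ 2065^2 = 4264225 ≡ 1685
2737^256 ≡ 1685^2 = 2839225 ≡ 1773
2737^512 ≡ 1773^2 = 3143529 ≡ 701
689 = 512 + 128 + 32 + 16 + 1, so 2737^689 ≡ 701·1685·1267·1084·2737 ≡ 2741 (mod 3181)
Right side y^r · r^s mod p:
434^2 = 188356 ≡ 677
434^4 ≡ 677^2 = 458329 ≡ 265
434^8 ≡ 265^2 = 70225 ≡ 243
434^16 ≡ 243^2 = 59049 ≡ 1791
434^32 ≡ 1791^2 = 3207681 ≡ 1233
434^64 ≡ 1233^2 = 1520289 ≡ 2952
434^128 ≡ 2952^2 = 8714304 ≡ 1545
434^256 ≡ 1545^2 = 2387025 ≡ 1275
434^512 ≡ 1275^2 = 1625625 ≡ 134
434^1024 ≡ 134^2 = 17956 ≡ 2051
434^2048 ≡ 2051^2 = 4206601 ≡ 1319
2573 = 2048 + 512 + 8 + 4 + 1, so 434^2573 ≡ 1319·134·243·265·434 ≡ 975 (mod 3181)
2573^2 = 6620329 ≡ 668
2573^4 ≡ 668^2 = 446224 ≡ 884
2573^8 ≡ 884^2 = 781456 ≡ 2111
2573^16 ≡ 2111^2 = 4456321 ≡ 2921
2573^32 ≡ 2921^2 = 8532241 ≡ 799
2573^64 ≡ 799^2 = 638401 ≡ 2201
2573^128 ≡ 2201^2 = 4844401 ≡ 2919
2573^256 ≡ 2919^2 = 8520561 ≡ 1843
2573^512 ≡ 1843^2 = 3396649 ≡ 2522
2573^1024 ≡ 2522^2 = 6360484 ≡ 1665
1966 = 1024 + 512 + 256 + 128 + 32 + 8 + 4 + 2, so 2573^1966 ≡ 1665·2522·1843·2919·799·2111·884·668 ≡ 701 (mod 3181)
975·701 = 683475 ≡ 2741 (mod 3181)
2741 ≡ 2741 (mod 3181), so the signature is genuine.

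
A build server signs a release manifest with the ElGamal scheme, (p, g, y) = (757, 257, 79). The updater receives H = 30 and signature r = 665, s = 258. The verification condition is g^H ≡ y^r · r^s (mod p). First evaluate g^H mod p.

581

257^2 = 66049 ≡ 190
257^4 ≡ 190^2 = 36100 ≡ 521
257^8 ≡ 521^2 = 271441 ≡ 435
257^16 ≡ 435^2 = 189225 ≡ 732
30 = 16 + 8 + 4 + 2, so 257^30 ≡ 732·435·521·190 ≡ 581 (mod 757)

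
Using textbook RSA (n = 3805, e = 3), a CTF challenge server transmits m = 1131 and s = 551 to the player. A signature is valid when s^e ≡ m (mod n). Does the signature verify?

verifies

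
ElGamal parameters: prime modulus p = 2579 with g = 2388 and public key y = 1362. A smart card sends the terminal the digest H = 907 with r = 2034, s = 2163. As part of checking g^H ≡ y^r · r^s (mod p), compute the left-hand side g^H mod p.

510

2388^907 mod 2579 = 510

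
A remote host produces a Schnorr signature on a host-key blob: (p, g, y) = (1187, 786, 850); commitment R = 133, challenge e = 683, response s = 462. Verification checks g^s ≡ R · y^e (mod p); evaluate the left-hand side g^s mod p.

528

786^2 = 617796 ≡ 556
786^4 ≡ 556^2 = 309136 ≡ 516
786^8 ≡ 516^2 = 266256 ≡ 368
786^16 ≡ 368^2 = 135424 ≡ 106
786^32 ≡ 106^2 = 11236 ≡ 553
786^64 ≡ 553^2 = 305809 ≡ 750
786^128 ≡ 750^2 = 562500 ≡ 1049
786^256 ≡ 1049^2 = 1100401 ≡ 52
462 = 256 + 128 + 64 + 8 + 4 + 2, so 786^462 ≡ 52·1049·750·368·516·556 ≡ 528 (mod 1187)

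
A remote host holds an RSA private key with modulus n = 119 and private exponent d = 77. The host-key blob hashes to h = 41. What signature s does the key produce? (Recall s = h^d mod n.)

6

h^77 mod 119 = 6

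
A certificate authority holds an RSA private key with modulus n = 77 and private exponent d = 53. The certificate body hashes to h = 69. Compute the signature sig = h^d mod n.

h^2 ≡ 69^2 = 4761 ≡ 64
h^4 ≡ 64^2 = 4096 ≡ 15
h^8 ≡ 15^2 = 225 ≡ 71
h^16 ≡ 71^2 = 5041 ≡ 36
h^32 ≡ 36^2 = 1296 ≡ 64
53 = 32 + 16 + 4 + 1, so h^53 ≡ 64·36·15·69 ≡ 27 (mod 77)

27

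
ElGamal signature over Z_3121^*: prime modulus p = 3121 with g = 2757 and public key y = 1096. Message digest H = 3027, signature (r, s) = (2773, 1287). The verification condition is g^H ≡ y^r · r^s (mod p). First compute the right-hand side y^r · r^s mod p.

514

Squares mod 3121: 1096^1≡1096, 1096^2≡2752, 1096^4≡1958, 1096^8≡1176, 1096^16≡373, 1096^32≡1805, 1096^64≡2822, 1096^128≡2013, 1096^256≡1111, 1096^512≡1526, 1096^1024≡410, 1096^2048≡2687
2773 = 2048 + 512 + 128 + 64 + 16 + 4 + 1, so 1096^2773 ≡ 2687·1526·2013·2822·373·1958·1096 ≡ 1193 (mod 3121)
Squares mod 3121: 2773^1≡2773, 2773^2≡2506, 2773^4≡584, 2773^8≡867, 2773^16≡2649, 2773^32≡1193, 2773^64≡73, 2773^128≡2208, 2773^256≡262, 2773^512≡3103, 2773^1024≡324
1287 = 1024 + 256 + 4 + 2 + 1, so 2773^1287 ≡ 324·262·584·2506·2773 ≡ 1816 (mod 3121)
y^r · r^s ≡ 1193·1816 = 2166488 ≡ 514 (mod 3121)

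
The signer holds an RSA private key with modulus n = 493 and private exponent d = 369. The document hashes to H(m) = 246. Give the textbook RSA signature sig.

(H(m))^2 ≡ 246^2 = 60516 ≡ 370
(H(m))^4 ≡ 370^2 = 136900 ≡ 339
(H(m))^8 ≡ 339^2 = 114921 ≡ 52
(H(m))^16 ≡ 52^2 = 2704 ≡ 239
(H(m))^32 ≡ 239^2 = 57121 ≡ 426
(H(m))^64 ≡ 426^2 = 181476 ≡ 52
(H(m))^128 ≡ 52^2 = 2704 ≡ 239
(H(m))^256 ≡ 239^2 = 57121 ≡ 426
369 = 256 + 64 + 32 + 16 + 1, so (H(m))^369 ≡ 426·52·426·239·246 ≡ 280 (mod 493)

280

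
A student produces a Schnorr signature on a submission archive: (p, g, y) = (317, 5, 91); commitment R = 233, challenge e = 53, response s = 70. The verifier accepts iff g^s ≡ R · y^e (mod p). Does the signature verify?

verifies

g^s mod p:
5^2 = 25
5^4 ≡ 25^2 = 625 ≡ 308
5^8 ≡ 308^2 = 94864 ≡ 81
5^16 ≡ 81^2 = 6561 ≡ 221
5^32 ≡ 221^2 = 48841 ≡ 23
5^64 ≡ 23^2 = 529 ≡ 212
70 = 64 + 4 + 2, so 5^70 ≡ 212·308·25 ≡ 167 (mod 317)
R · y^e mod p:
91^2 = 8281 ≡ 39
91^4 ≡ 39^2 = 1521 ≡ 253
91^8 ≡ 253^2 = 64009 ≡ 292
91^16 ≡ 292^2 = 85264 ≡ 308
91^32 ≡ 308^2 = 94864 ≡ 81
53 = 32 + 16 + 4 + 1, so 91^53 ≡ 81·308·253·91 ≡ 115 (mod 317)
233·115 = 26795 ≡ 167 (mod 317)
167 ≡ 167 (mod 317); signature holds.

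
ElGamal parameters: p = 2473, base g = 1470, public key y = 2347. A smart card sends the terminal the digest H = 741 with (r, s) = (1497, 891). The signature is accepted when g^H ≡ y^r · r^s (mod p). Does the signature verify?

verifies

Left side g^H mod p:
1470^2 = 2160900 ≡ 1971
1470^4 ≡ 1971^2 = 3884841 ≡ 2231
1470^8 ≡ 2231^2 = 4977361 ≡ 1685
1470^16 ≡ 1685^2 = 2839225 ≡ 221
1470^32 ≡ 221^2 = 48841 ≡ 1854
1470^64 ≡ 1854^2 = 3437316 ≡ 2319
1470^128 ≡ 2319^2 = 5377761 ≡ 1459
1470^256 ≡ 1459^2 = 2128681 ≡ 1901
1470^512 ≡ 1901^2 = 3613801 ≡ 748
741 = 512 + 128 + 64 + 32 + 4 + 1, so 1470^741 ≡ 748·1459·2319·1854·2231·1470 ≡ 1027 (mod 2473)
Right side y^r · r^s mod p:
2347^2 = 5508409 ≡ 1038
2347^4 ≡ 1038^2 = 1077444 ≡ 1689
2347^8 ≡ 1689^2 = 2852721 ≡ 1352
2347^16 ≡ 1352^2 = 1827904 ≡ 357
2347^32 ≡ 357^2 = 127449 ≡ 1326
2347^64 ≡ 1326^2 = 1758276 ≡ 2446
2347^128 ≡ 2446^2 = 5982916 ≡ 729
2347^256 ≡ 729^2 = 531441 ≡ 2219
2347^512 ≡ 2219^2 = 4923961 ≡ 218
2347^1024 ≡ 218^2 = 47524 ≡ 537
1497 = 1024 + 256 + 128 + 64 + 16 + 8 + 1, so 2347^1497 ≡ 537·2219·729·2446·357·1352·2347 ≡ 2395 (mod 2473)
1497^2 = 2241009 ≡ 471
1497^4 ≡ 471^2 = 221841 ≡ 1744
1497^8 ≡ 1744^2 = 3041536 ≡ 2219
1497^16 ≡ 2219^2 = 4923961 ≡ 218
1497^32 ≡ 218^2 = 47524 ≡ 537
1497^64 ≡ 537^2 = 288369 ≡ 1501
1497^128 ≡ 1501^2 = 2253001 ≡ 98
1497^256 ≡ 98^2 = 9604 ≡ 2185
1497^512 ≡ 2185^2 = 4774225 ≡ 1335
891 = 512 + 256 + 64 + 32 + 16 + 8 + 2 + 1, so 1497^891 ≡ 1335·2185·1501·537·218·2219·471·1497 ≡ 399 (mod 2473)
2395·399 = 955605 ≡ 1027 (mod 2473)
1027 ≡ 1027 (mod 2473), so the signature is genuine.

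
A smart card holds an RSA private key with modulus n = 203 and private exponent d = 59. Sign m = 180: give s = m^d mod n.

m^2 ≡ 180^2 = 32400 ≡ 123
m^4 ≡ 123^2 = 15129 ≡ 107
m^8 ≡ 107^2 = 11449 ≡ 81
m^16 ≡ 81^2 = 6561 ≡ 65
m^32 ≡ 65^2 = 4225 ≡ 165
59 = 32 + 16 + 8 + 2 + 1, so m^59 ≡ 165·65·81·123·180 ≡ 129 (mod 203)

129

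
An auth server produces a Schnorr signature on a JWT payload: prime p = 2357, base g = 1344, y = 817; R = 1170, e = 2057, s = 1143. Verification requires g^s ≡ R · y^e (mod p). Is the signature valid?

invalid

g^s mod p:
1344^1143 mod 2357 = 1181
R · y^e mod p:
817^2057 mod 2357 = 2144
1170·2144 = 2508480 ≡ 632 (mod 2357)
1181 ≠ 632; the check fails.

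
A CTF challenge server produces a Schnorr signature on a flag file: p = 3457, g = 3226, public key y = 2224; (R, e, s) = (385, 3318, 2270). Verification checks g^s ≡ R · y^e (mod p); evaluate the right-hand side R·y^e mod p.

2224^2 = 4946176 ≡ 2666
2224^4 ≡ 2666^2 = 7107556 ≡ 3421
2224^8 ≡ 3421^2 = 11703241 ≡ 1296
2224^16 ≡ 1296^2 = 1679616 ≡ 2971
2224^32 ≡ 2971^2 = 8826841 ≡ 1120
2224^64 ≡ 1120^2 = 1254400 ≡ 2966
2224^128 ≡ 2966^2 = 8797156 ≡ 2548
2224^256 ≡ 2548^2 = 6492304 ≡ 58
2224^512 ≡ 58^2 = 3364
2224^1024 ≡ 3364^2 = 11316496 ≡ 1735
2224^2048 ≡ 1735^2 = 3010225 ≡ 2635
3318 = 2048 + 1024 + 128 + 64 + 32 + 16 + 4 + 2, so 2224^3318 ≡ 2635·1735·2548·2966·1120·2971·3421·2666 ≡ 1713 (mod 3457)
R · y^e ≡ 385·1713 = 659505 ≡ 2675 (mod 3457)

2675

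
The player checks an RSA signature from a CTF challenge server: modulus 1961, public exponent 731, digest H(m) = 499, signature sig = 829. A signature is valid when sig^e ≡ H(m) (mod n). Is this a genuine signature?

forged

sig^2 ≡ 829^2 = 687241 ≡ 891
sig^4 ≡ 891^2 = 793881 ≡ 1637
sig^8 ≡ 1637^2 = 2679769 ≡ 1043
sig^16 ≡ 1043^2 = 1087849 ≡ 1455
sig^32 ≡ 1455^2 = 2117025 ≡ 1106
sig^64 ≡ 1106^2 = 1223236 ≡ 1533
sig^128 ≡ 1533^2 = 2350089 ≡ 811
sig^256 ≡ 811^2 = 657721 ≡ 786
sig^512 ≡ 786^2 = 617796 ≡ 81
731 = 512 + 128 + 64 + 16 + 8 + 2 + 1, so sig^731 ≡ 81·811·1533·1455·1043·891·829 ≡ 1462 (mod 1961)
sig^731 mod 1961 = 1462, but H(m) = 499.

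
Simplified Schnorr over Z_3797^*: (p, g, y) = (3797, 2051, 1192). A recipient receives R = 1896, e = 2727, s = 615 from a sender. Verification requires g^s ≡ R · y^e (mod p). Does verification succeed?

fails

g^s mod p:
Squares mod 3797: 2051^1≡2051, 2051^2≡3322, 2051^4≡1602, 2051^8≡3429, 2051^16≡2529, 2051^32≡1693, 2051^64≡3311, 2051^128≡782, 2051^256≡207, 2051^512≡1082
615 = 512 + 64 + 32 + 4 + 2 + 1, so 2051^615 ≡ 1082·3311·1693·1602·3322·2051 ≡ 2298 (mod 3797)
R · y^e mod p:
Squares mod 3797: 1192^1≡1192, 1192^2≡786, 1192^4≡2682, 1192^8≡1606, 1192^16≡1073, 1192^32≡838, 1192^64≡3596, 1192^128≡2431, 1192^256≡1629, 1192^512≡3335, 1192^1024≡812, 1192^2048≡2463
2727 = 2048 + 512 + 128 + 32 + 4 + 2 + 1, so 1192^2727 ≡ 2463·3335·2431·838·2682·786·1192 ≡ 2406 (mod 3797)
1896·2406 = 4561776 ≡ 1579 (mod 3797)
2298 ≠ 1579; the check fails.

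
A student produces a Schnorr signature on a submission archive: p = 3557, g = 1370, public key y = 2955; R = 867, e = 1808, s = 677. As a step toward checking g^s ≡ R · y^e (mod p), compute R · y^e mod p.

Squares mod 3557: 2955^1≡2955, 2955^2≡3147, 2955^4≡921, 2955^8≡1675, 2955^16≡2709, 2955^32≡590, 2955^64≡3071, 2955^128≡1434, 2955^256≡410, 2955^512≡921, 2955^1024≡1675
1808 = 1024 + 512 + 256 + 16, so 2955^1808 ≡ 1675·921·410·2709 ≡ 869 (mod 3557)
R · y^e ≡ 867·869 = 753423 ≡ 2896 (mod 3557)

2896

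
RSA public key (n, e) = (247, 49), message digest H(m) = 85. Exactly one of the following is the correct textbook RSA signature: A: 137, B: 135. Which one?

A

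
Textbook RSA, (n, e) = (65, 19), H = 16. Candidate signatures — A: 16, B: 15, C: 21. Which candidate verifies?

A

Candidate A: Squares mod 65: 16^1≡16, 16^2≡61, 16^4≡16, 16^8≡61, 16^16≡16; 19 = 16 + 2 + 1, so 16^19 ≡ 16·61·16 ≡ 16 (mod 65)
  → matches H = 16
Candidate B: Squares mod 65: 15^1≡15, 15^2≡30, 15^4≡55, 15^8≡35, 15^16≡55; 19 = 16 + 2 + 1, so 15^19 ≡ 55·30·15 ≡ 50 (mod 65)
Candidate C: Squares mod 65: 21^1≡21, 21^2≡51, 21^4≡1, 21^8≡1, 21^16≡1; 19 = 16 + 2 + 1, so 21^19 ≡ 1·51·21 ≡ 31 (mod 65)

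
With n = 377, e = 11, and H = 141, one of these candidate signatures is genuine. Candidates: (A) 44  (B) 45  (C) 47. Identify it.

B

Candidate A: Squares mod 377: 44^1≡44, 44^2≡51, 44^4≡339, 44^8≡313; 11 = 8 + 2 + 1, so 44^11 ≡ 313·51·44 ≡ 21 (mod 377)
Candidate B: Squares mod 377: 45^1≡45, 45^2≡140, 45^4≡373, 45^8≡16; 11 = 8 + 2 + 1, so 45^11 ≡ 16·140·45 ≡ 141 (mod 377)
  → matches H = 141
Candidate C: Squares mod 377: 47^1≡47, 47^2≡324, 47^4≡170, 47^8≡248; 11 = 8 + 2 + 1, so 47^11 ≡ 248·324·47 ≡ 135 (mod 377)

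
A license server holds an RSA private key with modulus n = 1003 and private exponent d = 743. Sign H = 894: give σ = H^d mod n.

H^2 ≡ 894^2 = 799236 ≡ 848
H^4 ≡ 848^2 = 719104 ≡ 956
H^8 ≡ 956^2 = 913936 ≡ 203
H^16 ≡ 203^2 = 41209 ≡ 86
H^32 ≡ 86^2 = 7396 ≡ 375
H^64 ≡ 375^2 = 140625 ≡ 205
H^128 ≡ 205^2 = 42025 ≡ 902
H^256 ≡ 902^2 = 813604 ≡ 171
H^512 ≡ 171^2 = 29241 ≡ 154
743 = 512 + 128 + 64 + 32 + 4 + 2 + 1, so H^743 ≡ 154·902·205·375·956·848·894 ≡ 889 (mod 1003)

889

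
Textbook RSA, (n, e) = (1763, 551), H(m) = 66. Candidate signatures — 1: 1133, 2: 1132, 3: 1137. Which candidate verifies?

Candidate 1: Squares mod 1763: 1133^1≡1133, 1133^2≡225, 1133^4≡1261, 1133^8≡1658, 1133^16≡447, 1133^32≡590, 1133^64≡789, 1133^128≡182, 1133^256≡1390, 1133^512≡1615; 551 = 512 + 32 + 4 + 2 + 1, so 1133^551 ≡ 1615·590·1261·225·1133 ≡ 726 (mod 1763)
Candidate 2: Squares mod 1763: 1132^1≡1132, 1132^2≡1486, 1132^4≡920, 1132^8≡160, 1132^16≡918, 1132^32≡10, 1132^64≡100, 1132^128≡1185, 1132^256≡877, 1132^512≡461; 551 = 512 + 32 + 4 + 2 + 1, so 1132^551 ≡ 461·10·920·1486·1132 ≡ 66 (mod 1763)
  → matches H(m) = 66
Candidate 3: Squares mod 1763: 1137^1≡1137, 1137^2≡490, 1137^4≡332, 1137^8≡918, 1137^16≡10, 1137^32≡100, 1137^64≡1185, 1137^128≡877, 1137^256≡461, 1137^512≡961; 551 = 512 + 32 + 4 + 2 + 1, so 1137^551 ≡ 961·100·332·490·1137 ≡ 632 (mod 1763)

2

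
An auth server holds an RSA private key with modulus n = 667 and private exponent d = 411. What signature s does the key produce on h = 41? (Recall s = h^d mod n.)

h^2 ≡ 41^2 = 1681 ≡ 347
h^4 ≡ 347^2 = 120409 ≡ 349
h^8 ≡ 349^2 = 121801 ≡ 407
h^16 ≡ 407^2 = 165649 ≡ 233
h^32 ≡ 233^2 = 54289 ≡ 262
h^64 ≡ 262^2 = 68644 ≡ 610
h^128 ≡ 610^2 = 372100 ≡ 581
h^256 ≡ 581^2 = 337561 ≡ 59
411 = 256 + 128 + 16 + 8 + 2 + 1, so h^411 ≡ 59·581·233·407·347·41 ≡ 510 (mod 667)

510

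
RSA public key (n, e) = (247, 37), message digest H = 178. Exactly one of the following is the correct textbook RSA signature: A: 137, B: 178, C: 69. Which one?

Candidate A: Squares mod 247: 137^1≡137, 137^2≡244, 137^4≡9, 137^8≡81, 137^16≡139, 137^32≡55; 37 = 32 + 4 + 1, so 137^37 ≡ 55·9·137 ≡ 137 (mod 247)
Candidate B: Squares mod 247: 178^1≡178, 178^2≡68, 178^4≡178, 178^8≡68, 178^16≡178, 178^32≡68; 37 = 32 + 4 + 1, so 178^37 ≡ 68·178·178 ≡ 178 (mod 247)
  → matches H = 178
Candidate C: Squares mod 247: 69^1≡69, 69^2≡68, 69^4≡178, 69^8≡68, 69^16≡178, 69^32≡68; 37 = 32 + 4 + 1, so 69^37 ≡ 68·178·69 ≡ 69 (mod 247)

B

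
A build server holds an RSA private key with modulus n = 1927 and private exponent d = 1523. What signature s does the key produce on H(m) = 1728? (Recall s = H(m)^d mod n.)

(H(m))^2 ≡ 1728^2 = 2985984 ≡ 1061
(H(m))^4 ≡ 1061^2 = 1125721 ≡ 353
(H(m))^8 ≡ 353^2 = 124609 ≡ 1281
(H(m))^16 ≡ 1281^2 = 1640961 ≡ 1084
(H(m))^32 ≡ 1084^2 = 1175056 ≡ 1513
(H(m))^64 ≡ 1513^2 = 2289169 ≡ 1820
(H(m))^128 ≡ 1820^2 = 3312400 ≡ 1814
(H(m))^256 ≡ 1814^2 = 3290596 ≡ 1207
(H(m))^512 ≡ 1207^2 = 1456849 ≡ 37
(H(m))^1024 ≡ 37^2 = 1369
1523 = 1024 + 256 + 128 + 64 + 32 + 16 + 2 + 1, so (H(m))^1523 ≡ 1369·1207·1814·1820·1513·1084·1061·1728 ≡ 1569 (mod 1927)

1569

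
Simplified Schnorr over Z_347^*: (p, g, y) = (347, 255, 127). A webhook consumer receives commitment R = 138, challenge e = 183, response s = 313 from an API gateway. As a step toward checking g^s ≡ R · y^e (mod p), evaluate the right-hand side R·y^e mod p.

127^183 mod 347 = 271
R · y^e ≡ 138·271 = 37398 ≡ 269 (mod 347)

269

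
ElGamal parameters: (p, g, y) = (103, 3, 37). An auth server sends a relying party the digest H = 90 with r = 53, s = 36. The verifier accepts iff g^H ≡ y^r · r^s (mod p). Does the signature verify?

does not verify

Left side g^H mod p:
3^90 mod 103 = 66
Right side y^r · r^s mod p:
37^53 mod 103 = 73
53^36 mod 103 = 23
73·23 = 1679 ≡ 31 (mod 103)
66 ≠ 31, so verification fails.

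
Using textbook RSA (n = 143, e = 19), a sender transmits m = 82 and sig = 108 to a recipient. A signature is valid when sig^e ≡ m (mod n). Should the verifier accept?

Squares mod 143: sig^1≡108, sig^2≡81, sig^4≡126, sig^8≡3, sig^16≡9
19 = 16 + 2 + 1, so sig^19 ≡ 9·81·108 ≡ 82 (mod 143)
sig^19 mod 143 = 82 matches m.

accept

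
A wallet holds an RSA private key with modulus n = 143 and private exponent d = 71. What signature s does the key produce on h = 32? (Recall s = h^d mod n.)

h^2 ≡ 32^2 = 1024 ≡ 23
h^4 ≡ 23^2 = 529 ≡ 100
h^8 ≡ 100^2 = 10000 ≡ 133
h^16 ≡ 133^2 = 17689 ≡ 100
h^32 ≡ 100^2 = 10000 ≡ 133
h^64 ≡ 133^2 = 17689 ≡ 100
71 = 64 + 4 + 2 + 1, so h^71 ≡ 100·100·23·32 ≡ 76 (mod 143)

76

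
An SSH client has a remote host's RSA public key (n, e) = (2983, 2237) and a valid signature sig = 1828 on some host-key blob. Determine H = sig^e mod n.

sig^2 ≡ 1828^2 = 3341584 ≡ 624
sig^4 ≡ 624^2 = 389376 ≡ 1586
sig^8 ≡ 1586^2 = 2515396 ≡ 727
sig^16 ≡ 727^2 = 528529 ≡ 538
sig^32 ≡ 538^2 = 289444 ≡ 93
sig^64 ≡ 93^2 = 8649 ≡ 2683
sig^128 ≡ 2683^2 = 7198489 ≡ 510
sig^256 ≡ 510^2 = 260100 ≡ 579
sig^512 ≡ 579^2 = 335241 ≡ 1145
sig^1024 ≡ 1145^2 = 1311025 ≡ 1488
sig^2048 ≡ 1488^2 = 2214144 ≡ 758
2237 = 2048 + 128 + 32 + 16 + 8 + 4 + 1, so sig^2237 ≡ 758·510·93·538·727·1586·1828 ≡ 1043 (mod 2983)

1043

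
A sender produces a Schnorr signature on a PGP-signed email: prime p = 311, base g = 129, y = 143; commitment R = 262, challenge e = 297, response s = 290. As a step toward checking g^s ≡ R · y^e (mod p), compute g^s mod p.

129^2 = 16641 ≡ 158
129^4 ≡ 158^2 = 24964 ≡ 84
129^8 ≡ 84^2 = 7056 ≡ 214
129^16 ≡ 214^2 = 45796 ≡ 79
129^32 ≡ 79^2 = 6241 ≡ 21
129^64 ≡ 21^2 = 441 ≡ 130
129^128 ≡ 130^2 = 16900 ≡ 106
129^256 ≡ 106^2 = 11236 ≡ 40
290 = 256 + 32 + 2, so 129^290 ≡ 40·21·158 ≡ 234 (mod 311)

234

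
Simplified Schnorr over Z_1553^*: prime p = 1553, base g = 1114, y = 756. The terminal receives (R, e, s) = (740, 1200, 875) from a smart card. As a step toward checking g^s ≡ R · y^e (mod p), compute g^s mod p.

Squares mod 1553: 1114^1≡1114, 1114^2≡149, 1114^4≡459, 1114^8≡1026, 1114^16≡1295, 1114^32≡1338, 1114^64≡1188, 1114^128≡1220, 1114^256≡626, 1114^512≡520
875 = 512 + 256 + 64 + 32 + 8 + 2 + 1, so 1114^875 ≡ 520·626·1188·1338·1026·149·1114 ≡ 431 (mod 1553)

431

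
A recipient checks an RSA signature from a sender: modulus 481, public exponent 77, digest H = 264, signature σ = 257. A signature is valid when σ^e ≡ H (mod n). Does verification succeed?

passes

σ^2 ≡ 257^2 = 66049 ≡ 152
σ^4 ≡ 152^2 = 23104 ≡ 16
σ^8 ≡ 16^2 = 256
σ^16 ≡ 256^2 = 65536 ≡ 120
σ^32 ≡ 120^2 = 14400 ≡ 451
σ^64 ≡ 451^2 = 203401 ≡ 419
77 = 64 + 8 + 4 + 1, so σ^77 ≡ 419·256·16·257 ≡ 264 (mod 481)
264 = H, so the signature checks out.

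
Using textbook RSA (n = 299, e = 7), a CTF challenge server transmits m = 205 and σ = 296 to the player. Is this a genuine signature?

σ^2 ≡ 296^2 = 87616 ≡ 9
σ^4 ≡ 9^2 = 81
7 = 4 + 2 + 1, so σ^7 ≡ 81·9·296 ≡ 205 (mod 299)
Since 205 equals the digest 205, verification succeeds.

genuine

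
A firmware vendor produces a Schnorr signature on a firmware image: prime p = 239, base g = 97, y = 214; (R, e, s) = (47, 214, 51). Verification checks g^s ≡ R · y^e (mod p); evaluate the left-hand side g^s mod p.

97^2 = 9409 ≡ 88
97^4 ≡ 88^2 = 7744 ≡ 96
97^8 ≡ 96^2 = 9216 ≡ 134
97^16 ≡ 134^2 = 17956 ≡ 31
97^32 ≡ 31^2 = 961 ≡ 5
51 = 32 + 16 + 2 + 1, so 97^51 ≡ 5·31·88·97 ≡ 215 (mod 239)

215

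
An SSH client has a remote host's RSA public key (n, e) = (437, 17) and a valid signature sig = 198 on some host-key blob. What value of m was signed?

411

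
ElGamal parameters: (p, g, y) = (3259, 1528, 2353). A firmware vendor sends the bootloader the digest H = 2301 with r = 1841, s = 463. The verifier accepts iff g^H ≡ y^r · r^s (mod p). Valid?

yes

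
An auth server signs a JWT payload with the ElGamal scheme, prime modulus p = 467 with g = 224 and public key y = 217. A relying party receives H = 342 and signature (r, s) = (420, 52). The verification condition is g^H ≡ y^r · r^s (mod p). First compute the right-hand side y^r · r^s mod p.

217^2 = 47089 ≡ 389
217^4 ≡ 389^2 = 151321 ≡ 13
217^8 ≡ 13^2 = 169
217^16 ≡ 169^2 = 28561 ≡ 74
217^32 ≡ 74^2 = 5476 ≡ 339
217^64 ≡ 339^2 = 114921 ≡ 39
217^128 ≡ 39^2 = 1521 ≡ 120
217^256 ≡ 120^2 = 14400 ≡ 390
420 = 256 + 128 + 32 + 4, so 217^420 ≡ 390·120·339·13 ≡ 319 (mod 467)
420^2 = 176400 ≡ 341
420^4 ≡ 341^2 = 116281 ≡ 465
420^8 ≡ 465^2 = 216225 ≡ 4
420^16 ≡ 4^2 = 16
420^32 ≡ 16^2 = 256
52 = 32 + 16 + 4, so 420^52 ≡ 256·16·465 ≡ 214 (mod 467)
y^r · r^s ≡ 319·214 = 68266 ≡ 84 (mod 467)

84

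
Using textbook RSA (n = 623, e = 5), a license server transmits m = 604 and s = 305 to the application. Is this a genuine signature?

s^5 mod 623 = 604
604 = m, so the signature checks out.

genuine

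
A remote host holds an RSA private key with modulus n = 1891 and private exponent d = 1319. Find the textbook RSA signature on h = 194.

h^2 ≡ 194^2 = 37636 ≡ 1707
h^4 ≡ 1707^2 = 2913849 ≡ 1709
h^8 ≡ 1709^2 = 2920681 ≡ 977
h^16 ≡ 977^2 = 954529 ≡ 1465
h^32 ≡ 1465^2 = 2146225 ≡ 1831
h^64 ≡ 1831^2 = 3352561 ≡ 1709
h^128 ≡ 1709^2 = 2920681 ≡ 977
h^256 ≡ 977^2 = 954529 ≡ 1465
h^512 ≡ 1465^2 = 2146225 ≡ 1831
h^1024 ≡ 1831^2 = 3352561 ≡ 1709
1319 = 1024 + 256 + 32 + 4 + 2 + 1, so h^1319 ≡ 1709·1465·1831·1709·1707·194 ≡ 965 (mod 1891)

965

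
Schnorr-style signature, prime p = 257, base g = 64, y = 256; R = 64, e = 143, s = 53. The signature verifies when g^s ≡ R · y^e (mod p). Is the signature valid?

valid

g^s mod p:
Squares mod 257: 64^1≡64, 64^2≡241, 64^4≡256, 64^8≡1, 64^16≡1, 64^32≡1
53 = 32 + 16 + 4 + 1, so 64^53 ≡ 1·1·256·64 ≡ 193 (mod 257)
R · y^e mod p:
Squares mod 257: 256^1≡256, 256^2≡1, 256^4≡1, 256^8≡1, 256^16≡1, 256^32≡1, 256^64≡1, 256^128≡1
143 = 128 + 8 + 4 + 2 + 1, so 256^143 ≡ 1·1·1·1·256 ≡ 256 (mod 257)
64·256 = 16384 ≡ 193 (mod 257)
193 ≡ 193 (mod 257); signature holds.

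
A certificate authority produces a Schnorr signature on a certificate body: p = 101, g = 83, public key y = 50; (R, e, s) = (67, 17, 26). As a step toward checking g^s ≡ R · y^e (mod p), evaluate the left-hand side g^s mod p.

22

83^2 = 6889 ≡ 21
83^4 ≡ 21^2 = 441 ≡ 37
83^8 ≡ 37^2 = 1369 ≡ 56
83^16 ≡ 56^2 = 3136 ≡ 5
26 = 16 + 8 + 2, so 83^26 ≡ 5·56·21 ≡ 22 (mod 101)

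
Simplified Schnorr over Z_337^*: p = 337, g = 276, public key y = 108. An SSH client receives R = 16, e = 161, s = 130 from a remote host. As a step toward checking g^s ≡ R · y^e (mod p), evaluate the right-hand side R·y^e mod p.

190

108^2 = 11664 ≡ 206
108^4 ≡ 206^2 = 42436 ≡ 311
108^8 ≡ 311^2 = 96721 ≡ 2
108^16 ≡ 2^2 = 4
108^32 ≡ 4^2 = 16
108^64 ≡ 16^2 = 256
108^128 ≡ 256^2 = 65536 ≡ 158
161 = 128 + 32 + 1, so 108^161 ≡ 158·16·108 ≡ 54 (mod 337)
R · y^e ≡ 16·54 = 864 ≡ 190 (mod 337)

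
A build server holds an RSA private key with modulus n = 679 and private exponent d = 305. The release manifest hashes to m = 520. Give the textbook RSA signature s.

m^2 ≡ 520^2 = 270400 ≡ 158
m^4 ≡ 158^2 = 24964 ≡ 520
m^8 ≡ 520^2 = 270400 ≡ 158
m^16 ≡ 158^2 = 24964 ≡ 520
m^32 ≡ 520^2 = 270400 ≡ 158
m^64 ≡ 158^2 = 24964 ≡ 520
m^128 ≡ 520^2 = 270400 ≡ 158
m^256 ≡ 158^2 = 24964 ≡ 520
305 = 256 + 32 + 16 + 1, so m^305 ≡ 520·158·520·520 ≡ 158 (mod 679)

158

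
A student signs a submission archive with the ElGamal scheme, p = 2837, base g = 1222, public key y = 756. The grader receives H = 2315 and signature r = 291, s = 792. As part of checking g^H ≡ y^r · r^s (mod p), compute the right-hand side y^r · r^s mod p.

756^2 = 571536 ≡ 1299
756^4 ≡ 1299^2 = 1687401 ≡ 2223
756^8 ≡ 2223^2 = 4941729 ≡ 2512
756^16 ≡ 2512^2 = 6310144 ≡ 656
756^32 ≡ 656^2 = 430336 ≡ 1949
756^64 ≡ 1949^2 = 3798601 ≡ 2695
756^128 ≡ 2695^2 = 7263025 ≡ 305
756^256 ≡ 305^2 = 93025 ≡ 2241
291 = 256 + 32 + 2 + 1, so 756^291 ≡ 2241·1949·1299·756 ≡ 2781 (mod 2837)
291^2 = 84681 ≡ 2408
291^4 ≡ 2408^2 = 5798464 ≡ 2473
291^8 ≡ 2473^2 = 6115729 ≡ 1994
291^16 ≡ 1994^2 = 3976036 ≡ 1399
291^32 ≡ 1399^2 = 1957201 ≡ 2508
291^64 ≡ 2508^2 = 6290064 ≡ 435
291^128 ≡ 435^2 = 189225 ≡ 1983
291^256 ≡ 1983^2 = 3932289 ≡ 207
291^512 ≡ 207^2 = 42849 ≡ 294
792 = 512 + 256 + 16 + 8, so 291^792 ≡ 294·207·1399·1994 ≡ 86 (mod 2837)
y^r · r^s ≡ 2781·86 = 239166 ≡ 858 (mod 2837)

858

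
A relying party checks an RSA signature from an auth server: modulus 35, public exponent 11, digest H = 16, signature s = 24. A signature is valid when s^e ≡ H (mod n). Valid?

no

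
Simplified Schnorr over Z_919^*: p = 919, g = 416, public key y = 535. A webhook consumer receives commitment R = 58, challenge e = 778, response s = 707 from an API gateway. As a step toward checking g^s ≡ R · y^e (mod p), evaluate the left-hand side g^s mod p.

416^2 = 173056 ≡ 284
416^4 ≡ 284^2 = 80656 ≡ 703
416^8 ≡ 703^2 = 494209 ≡ 706
416^16 ≡ 706^2 = 498436 ≡ 338
416^32 ≡ 338^2 = 114244 ≡ 288
416^64 ≡ 288^2 = 82944 ≡ 234
416^128 ≡ 234^2 = 54756 ≡ 535
416^256 ≡ 535^2 = 286225 ≡ 416
416^512 ≡ 416^2 = 173056 ≡ 284
707 = 512 + 128 + 64 + 2 + 1, so 416^707 ≡ 284·535·234·284·416 ≡ 162 (mod 919)

162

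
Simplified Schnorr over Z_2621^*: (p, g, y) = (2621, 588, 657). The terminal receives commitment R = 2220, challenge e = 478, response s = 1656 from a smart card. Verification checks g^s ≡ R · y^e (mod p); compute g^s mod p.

Squares mod 2621: 588^1≡588, 588^2≡2393, 588^4≡2185, 588^8≡1384, 588^16≡2126, 588^32≡1272, 588^64≡827, 588^128≡2469, 588^256≡2136, 588^512≡1956, 588^1024≡1897
1656 = 1024 + 512 + 64 + 32 + 16 + 8, so 588^1656 ≡ 1897·1956·827·1272·2126·1384 ≡ 58 (mod 2621)

58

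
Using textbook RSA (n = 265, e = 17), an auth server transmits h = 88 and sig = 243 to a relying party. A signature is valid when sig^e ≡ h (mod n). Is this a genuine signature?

forged

sig^17 mod 265 = 198
The recovered value 198 does not match the digest 88.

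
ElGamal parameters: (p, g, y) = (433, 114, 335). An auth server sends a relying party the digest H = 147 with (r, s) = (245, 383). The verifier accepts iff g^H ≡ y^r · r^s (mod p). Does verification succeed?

Left side g^H mod p:
Squares mod 433: 114^1≡114, 114^2≡6, 114^4≡36, 114^8≡430, 114^16≡9, 114^32≡81, 114^64≡66, 114^128≡26
147 = 128 + 16 + 2 + 1, so 114^147 ≡ 26·9·6·114 ≡ 279 (mod 433)
Right side y^r · r^s mod p:
Squares mod 433: 335^1≡335, 335^2≡78, 335^4≡22, 335^8≡51, 335^16≡3, 335^32≡9, 335^64≡81, 335^128≡66
245 = 128 + 64 + 32 + 16 + 4 + 1, so 335^245 ≡ 66·81·9·3·22·335 ≡ 78 (mod 433)
Squares mod 433: 245^1≡245, 245^2≡271, 245^4≡264, 245^8≡416, 245^16≡289, 245^32≡385, 245^64≡139, 245^128≡269, 245^256≡50
383 = 256 + 64 + 32 + 16 + 8 + 4 + 2 + 1, so 245^383 ≡ 50·139·385·289·416·264·271·245 ≡ 320 (mod 433)
78·320 = 24960 ≡ 279 (mod 433)
279 ≡ 279 (mod 433), so the signature is genuine.

passes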